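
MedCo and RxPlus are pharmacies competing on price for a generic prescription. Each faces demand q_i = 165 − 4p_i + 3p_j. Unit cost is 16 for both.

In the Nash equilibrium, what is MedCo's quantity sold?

MedCo's profit: π = (p_{MedCo} − 16)(165 − 4p_{MedCo} + 3p_{RxPlus}).
∂π/∂p_{MedCo} = 229 − 8p_{MedCo} + 3p_{RxPlus} = 0 ⇒ p_{MedCo} = 28.625 + 0.375p_{RxPlus}.
The game is symmetric, so in equilibrium p_{RxPlus} = p_{MedCo}: the reaction function gives 0.625p_{MedCo} = 28.625, hence p_{MedCo} = 45.8.
q_{MedCo} = 165 − 4·45.8 + 3·45.8 = 119.2.

119.2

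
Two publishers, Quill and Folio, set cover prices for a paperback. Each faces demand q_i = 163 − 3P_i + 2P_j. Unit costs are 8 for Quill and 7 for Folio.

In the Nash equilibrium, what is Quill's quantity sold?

Quill's profit: π = (P_{Quill} − 8)(163 − 3P_{Quill} + 2P_{Folio}).
∂π/∂P_{Quill} = 187 − 6P_{Quill} + 2P_{Folio} = 0 ⇒ P_{Quill} = 187/6 + (1/3)P_{Folio}.
Similarly P_{Folio} = 92/3 + (1/3)P_{Quill}.
Substituting the second reaction function into the first: P_{Quill} = 187/6 + (1/3)(92/3 + (1/3)P_{Quill}), which gives (8/9)P_{Quill} = 745/18 ⇒ P_{Quill} = 46.5625.
Then P_{Folio} = 92/3 + (1/3)·46.5625 = 46.1875.
q_{Quill} = 163 − 3·46.5625 + 2·46.1875 = 115.6875.

115.6875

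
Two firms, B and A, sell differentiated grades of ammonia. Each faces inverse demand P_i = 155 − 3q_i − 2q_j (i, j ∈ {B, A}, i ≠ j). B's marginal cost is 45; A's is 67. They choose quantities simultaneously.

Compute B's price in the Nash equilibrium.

90.375

Firm B's profit: π = q_B(155 − 3q_B − 2q_A) − 45q_B.
∂π/∂q_B = 110 − 6q_B − 2q_A = 0 ⇒ q_B = 55/3 − (1/3)q_A.
Similarly q_A = 44/3 − (1/3)q_B.
Plugging q_A into B's best response: q_B = 55/3 − (1/3)(44/3 − (1/3)q_B) ⇒ (8/9)q_B = 121/9, so q_B = 15.125.
Then q_A = 44/3 − (1/3)·15.125 = 9.625.
P_B = 155 − 3·15.125 − 2·9.625 = 90.375.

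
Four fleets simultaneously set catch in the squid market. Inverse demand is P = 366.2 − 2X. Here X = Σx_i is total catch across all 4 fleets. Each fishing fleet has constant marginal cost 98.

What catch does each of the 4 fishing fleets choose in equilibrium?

26.82

A representative fishing fleet's profit is π_i = x_i(366.2 − 2X) − 98x_i, with X = x_i + Σ_{j≠i} x_j.
First-order condition: 268.2 − 4x_i − 2Σ_{j≠i} x_j = 0.
In a symmetric equilibrium every fishing fleet chooses the same x, so Σ_{j≠i} x_j = 3x. The condition becomes 268.2 − 10x = 0, giving x = 268.2/10 = 26.82.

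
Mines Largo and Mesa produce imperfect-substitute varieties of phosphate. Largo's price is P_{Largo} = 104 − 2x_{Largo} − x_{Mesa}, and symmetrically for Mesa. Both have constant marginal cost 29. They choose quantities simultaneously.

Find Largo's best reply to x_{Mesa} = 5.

17.5

Mine Largo's profit: π = x_{Largo}(104 − 2x_{Largo} − x_{Mesa}) − 29x_{Largo}.
∂π/∂x_{Largo} = 75 − 4x_{Largo} − x_{Mesa} = 0 ⇒ x_{Largo} = 18.75 − 0.25x_{Mesa}.
At x_{Mesa} = 5: x_{Largo} = 18.75 − 0.25·5 = 17.5.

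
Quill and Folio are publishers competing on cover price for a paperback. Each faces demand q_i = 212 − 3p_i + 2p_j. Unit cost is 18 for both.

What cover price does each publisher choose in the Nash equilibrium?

Quill's profit: π = (p_{Quill} − 18)(212 − 3p_{Quill} + 2p_{Folio}).
∂π/∂p_{Quill} = 266 − 6p_{Quill} + 2p_{Folio} = 0 ⇒ p_{Quill} = 133/3 + (1/3)p_{Folio}.
Setting p_{Quill} = p_{Folio} in the reaction function: p_{Quill} = 133/3 + (1/3)p_{Quill}, so p_{Quill} = (133/3) / (2/3) = 66.5.

66.5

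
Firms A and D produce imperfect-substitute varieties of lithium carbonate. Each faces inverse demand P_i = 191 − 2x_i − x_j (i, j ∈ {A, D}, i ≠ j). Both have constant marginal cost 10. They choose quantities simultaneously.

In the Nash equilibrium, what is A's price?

82.4

Firm A's profit: π = x_A(191 − 2x_A − x_D) − 10x_A.
∂π/∂x_A = 181 − 4x_A − x_D = 0 ⇒ x_A = 45.25 − 0.25x_D.
Setting x_A = x_D in the reaction function: x_A = 45.25 − 0.25x_A, so x_A = 45.25 / 1.25 = 36.2.
P_A = 191 − 2·36.2 − 36.2 = 82.4.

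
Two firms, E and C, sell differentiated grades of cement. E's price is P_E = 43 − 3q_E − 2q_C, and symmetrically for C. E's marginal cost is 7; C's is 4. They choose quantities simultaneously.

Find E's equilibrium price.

19.9375

Firm E's profit: π = q_E(43 − 3q_E − 2q_C) − 7q_E.
∂π/∂q_E = 36 − 6q_E − 2q_C = 0 ⇒ q_E = 6 − (1/3)q_C.
Similarly q_C = 6.5 − (1/3)q_E.
Solving the two reaction functions simultaneously: (1 − (−1/3)(−1/3))q_E = 6 − (1/3)·6.5, so (8/9)q_E = 23/6 and q_E = 4.3125.
Then q_C = 6.5 − (1/3)·4.3125 = 5.0625.
P_E = 43 − 3·4.3125 − 2·5.0625 = 19.9375.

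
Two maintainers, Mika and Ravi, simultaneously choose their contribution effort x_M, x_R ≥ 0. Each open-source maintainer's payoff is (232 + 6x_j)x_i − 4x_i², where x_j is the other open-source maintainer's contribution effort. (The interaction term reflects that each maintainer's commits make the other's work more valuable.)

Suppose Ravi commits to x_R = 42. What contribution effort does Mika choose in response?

Mika's payoff is (232 + 6x_R)x_M − 4x_M².
∂π/∂x_M = 232 + 6x_R − 8x_M = 0, so x_M = 29 + 0.75x_R.
At x_R = 42: x_M = 29 + 0.75·42 = 60.5.

60.5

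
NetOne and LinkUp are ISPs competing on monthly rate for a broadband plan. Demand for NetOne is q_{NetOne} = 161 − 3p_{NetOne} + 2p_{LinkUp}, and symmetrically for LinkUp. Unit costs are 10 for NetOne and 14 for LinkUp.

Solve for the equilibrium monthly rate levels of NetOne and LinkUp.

NetOne's profit: π = (p_{NetOne} − 10)(161 − 3p_{NetOne} + 2p_{LinkUp}).
∂π/∂p_{NetOne} = 191 − 6p_{NetOne} + 2p_{LinkUp} = 0 ⇒ p_{NetOne} = 191/6 + (1/3)p_{LinkUp}.
Similarly p_{LinkUp} = 203/6 + (1/3)p_{NetOne}.
Substituting the second reaction function into the first: p_{NetOne} = 191/6 + (1/3)(203/6 + (1/3)p_{NetOne}), which gives (8/9)p_{NetOne} = 388/9 ⇒ p_{NetOne} = 48.5.
Then p_{LinkUp} = 203/6 + (1/3)·48.5 = 50.

48.5, 50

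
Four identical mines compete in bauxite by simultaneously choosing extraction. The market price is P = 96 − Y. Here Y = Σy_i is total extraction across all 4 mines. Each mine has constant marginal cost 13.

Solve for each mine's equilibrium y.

16.6

A representative mine's profit is π_i = y_i(96 − Y) − 13y_i, with Y = y_i + Σ_{j≠i} y_j.
First-order condition: 83 − 2y_i − Σ_{j≠i} y_j = 0.
With identical mines, set every y_j = y: then 83 − 2y − 3y = 0, i.e. y = 83/5 = 16.6.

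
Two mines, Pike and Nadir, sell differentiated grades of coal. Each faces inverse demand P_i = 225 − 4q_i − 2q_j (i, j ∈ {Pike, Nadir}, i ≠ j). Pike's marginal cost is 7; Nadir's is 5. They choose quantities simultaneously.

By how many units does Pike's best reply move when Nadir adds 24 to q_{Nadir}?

Mine Pike's profit: π = q_{Pike}(225 − 4q_{Pike} − 2q_{Nadir}) − 7q_{Pike}.
∂π/∂q_{Pike} = 218 − 8q_{Pike} − 2q_{Nadir} = 0 ⇒ q_{Pike} = 27.25 − 0.25q_{Nadir}.
The reaction-function slope is −0.25, so a 24-unit rise in q_{Nadir} moves q_{Pike} by −0.25 × 24 = −6. Pike's best response falls — the actions are strategic substitutes.

-6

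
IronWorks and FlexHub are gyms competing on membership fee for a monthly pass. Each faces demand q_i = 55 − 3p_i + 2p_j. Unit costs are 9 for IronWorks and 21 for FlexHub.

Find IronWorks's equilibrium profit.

IronWorks's profit: π = (p_{IronWorks} − 9)(55 − 3p_{IronWorks} + 2p_{FlexHub}).
∂π/∂p_{IronWorks} = 82 − 6p_{IronWorks} + 2p_{FlexHub} = 0 ⇒ p_{IronWorks} = 41/3 + (1/3)p_{FlexHub}.
Similarly p_{FlexHub} = 59/3 + (1/3)p_{IronWorks}.
Substituting the second reaction function into the first: p_{IronWorks} = 41/3 + (1/3)(59/3 + (1/3)p_{IronWorks}), which gives (8/9)p_{IronWorks} = 182/9 ⇒ p_{IronWorks} = 22.75.
Then p_{FlexHub} = 59/3 + (1/3)·22.75 = 27.25.
q_{IronWorks} = 55 − 3·22.75 + 2·27.25 = 41.25.
Profit = (22.75 − 9)·41.25 = 567.1875.

567.1875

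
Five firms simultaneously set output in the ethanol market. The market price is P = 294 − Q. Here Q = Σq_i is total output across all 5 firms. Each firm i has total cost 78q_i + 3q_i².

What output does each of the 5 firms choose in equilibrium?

A representative firm's profit is π_i = q_i(294 − Q) − 78q_i − 3q_i², with Q = q_i + Σ_{j≠i} q_j.
First-order condition: 216 − 8q_i − Σ_{j≠i} q_j = 0.
With identical firms, set every q_j = q: then 216 − 8q − 4q = 0, i.e. q = 216/12 = 18.

18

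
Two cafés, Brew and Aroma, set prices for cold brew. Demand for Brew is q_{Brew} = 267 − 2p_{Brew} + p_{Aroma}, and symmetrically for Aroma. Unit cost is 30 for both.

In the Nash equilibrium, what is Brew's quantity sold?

158

Brew's profit: π = (p_{Brew} − 30)(267 − 2p_{Brew} + p_{Aroma}).
∂π/∂p_{Brew} = 327 − 4p_{Brew} + p_{Aroma} = 0 ⇒ p_{Brew} = 81.75 + 0.25p_{Aroma}.
By symmetry p_{Aroma} = p_{Brew}; substituting into the reaction function, 0.75p_{Brew} = 81.75 and p_{Brew} = 109.
q_{Brew} = 267 − 2·109 + 109 = 158.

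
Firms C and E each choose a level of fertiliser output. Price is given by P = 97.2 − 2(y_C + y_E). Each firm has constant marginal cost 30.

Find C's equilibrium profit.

250.88

Firm C's profit: π = y_C(97.2 − 2(y_C + y_E)) − 30y_C.
∂π/∂y_C = 67.2 − 4y_C − 2y_E = 0, so y_C = 16.8 − 0.5y_E.
Setting y_C = y_E in the reaction function: y_C = 16.8 − 0.5y_C, so y_C = 16.8 / 1.5 = 11.2.
Price P = 97.2 − 2·22.4 = 52.4.
C's profit: (52.4 − 30)·11.2 = 250.88.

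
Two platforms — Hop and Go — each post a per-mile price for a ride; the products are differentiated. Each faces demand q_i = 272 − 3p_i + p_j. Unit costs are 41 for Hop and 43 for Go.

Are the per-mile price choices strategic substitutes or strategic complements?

strategic complements

Hop's profit: π = (p_{Hop} − 41)(272 − 3p_{Hop} + p_{Go}).
∂π/∂p_{Hop} = 395 − 6p_{Hop} + p_{Go} = 0 ⇒ p_{Hop} = 395/6 + (1/6)p_{Go}.
The best-response slope dp_{Hop}/dp_{Go} = 1/6 > 0: the reaction function is upward-sloping, so the choices are strategic complements.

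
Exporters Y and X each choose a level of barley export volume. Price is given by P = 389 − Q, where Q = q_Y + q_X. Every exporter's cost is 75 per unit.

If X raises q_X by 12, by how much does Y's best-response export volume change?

Exporter Y's profit: π = q_Y(389 − (q_Y + q_X)) − 75q_Y.
∂π/∂q_Y = 314 − 2q_Y − q_X = 0, so q_Y = 157 − 0.5q_X.
The reaction-function slope is −0.5, so a 12-unit rise in q_X moves q_Y by −0.5 × 12 = −6. Y's best response falls — the actions are strategic substitutes.

-6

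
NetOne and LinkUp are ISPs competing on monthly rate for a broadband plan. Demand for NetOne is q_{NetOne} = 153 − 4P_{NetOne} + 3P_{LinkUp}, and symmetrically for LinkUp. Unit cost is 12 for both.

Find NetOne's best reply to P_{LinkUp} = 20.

NetOne's profit: π = (P_{NetOne} − 12)(153 − 4P_{NetOne} + 3P_{LinkUp}).
∂π/∂P_{NetOne} = 201 − 8P_{NetOne} + 3P_{LinkUp} = 0 ⇒ P_{NetOne} = 25.125 + 0.375P_{LinkUp}.
At P_{LinkUp} = 20: P_{NetOne} = 25.125 + 0.375·20 = 32.625.

32.625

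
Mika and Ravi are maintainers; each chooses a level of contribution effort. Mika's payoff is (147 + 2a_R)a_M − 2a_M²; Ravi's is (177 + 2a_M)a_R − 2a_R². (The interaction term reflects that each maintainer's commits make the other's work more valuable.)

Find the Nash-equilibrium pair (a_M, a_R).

78.5, 83.5

Expanding Mika's payoff: 147a_M + 2a_Ra_M − 2a_M².
∂π/∂a_M = 147 + 2a_R − 4a_M = 0, so a_M = 36.75 + 0.5a_R.
Likewise for Ravi: a_R = 44.25 + 0.5a_M.
Plugging a_R into Mika's best response: a_M = 36.75 + 0.5(44.25 + 0.5a_M) ⇒ 0.75a_M = 58.875, so a_M = 78.5.
Then a_R = 44.25 + 0.5·78.5 = 83.5.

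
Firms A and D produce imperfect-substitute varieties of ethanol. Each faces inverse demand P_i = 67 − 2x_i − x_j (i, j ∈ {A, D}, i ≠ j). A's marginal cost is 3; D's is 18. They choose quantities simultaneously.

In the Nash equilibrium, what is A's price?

30.6

Firm A's profit: π = x_A(67 − 2x_A − x_D) − 3x_A.
∂π/∂x_A = 64 − 4x_A − x_D = 0 ⇒ x_A = 16 − 0.25x_D.
Similarly x_D = 12.25 − 0.25x_A.
Solving the two reaction functions simultaneously: (1 − (−0.25)(−0.25))x_A = 16 − 0.25·12.25, so 0.9375x_A = 12.9375 and x_A = 13.8.
Then x_D = 12.25 − 0.25·13.8 = 8.8.
P_A = 67 − 2·13.8 − 8.8 = 30.6.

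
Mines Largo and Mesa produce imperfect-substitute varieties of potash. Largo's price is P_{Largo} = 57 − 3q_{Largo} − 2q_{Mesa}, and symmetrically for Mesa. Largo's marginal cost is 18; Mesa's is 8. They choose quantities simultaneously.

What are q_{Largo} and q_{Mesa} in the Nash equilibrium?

Mine Largo's profit: π = q_{Largo}(57 − 3q_{Largo} − 2q_{Mesa}) − 18q_{Largo}.
∂π/∂q_{Largo} = 39 − 6q_{Largo} − 2q_{Mesa} = 0 ⇒ q_{Largo} = 6.5 − (1/3)q_{Mesa}.
Similarly q_{Mesa} = 49/6 − (1/3)q_{Largo}.
Plugging q_{Mesa} into Largo's best response: q_{Largo} = 6.5 − (1/3)(49/6 − (1/3)q_{Largo}) ⇒ (8/9)q_{Largo} = 34/9, so q_{Largo} = 4.25.
Then q_{Mesa} = 49/6 − (1/3)·4.25 = 6.75.

4.25, 6.75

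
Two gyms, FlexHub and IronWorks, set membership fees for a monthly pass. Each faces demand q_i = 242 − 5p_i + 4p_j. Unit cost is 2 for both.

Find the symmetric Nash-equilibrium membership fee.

FlexHub's profit: π = (p_{FlexHub} − 2)(242 − 5p_{FlexHub} + 4p_{IronWorks}).
∂π/∂p_{FlexHub} = 252 − 10p_{FlexHub} + 4p_{IronWorks} = 0 ⇒ p_{FlexHub} = 25.2 + 0.4p_{IronWorks}.
By symmetry p_{IronWorks} = p_{FlexHub}; substituting into the reaction function, 0.6p_{FlexHub} = 25.2 and p_{FlexHub} = 42.

42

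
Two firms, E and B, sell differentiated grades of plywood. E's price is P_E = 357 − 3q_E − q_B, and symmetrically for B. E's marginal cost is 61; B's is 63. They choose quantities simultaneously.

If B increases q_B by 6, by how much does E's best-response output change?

-1

Firm E's profit: π = q_E(357 − 3q_E − q_B) − 61q_E.
∂π/∂q_E = 296 − 6q_E − q_B = 0 ⇒ q_E = 148/3 − (1/6)q_B.
The reaction-function slope is −1/6, so a 6-unit rise in q_B moves q_E by −1/6 × 6 = −1. E's best response falls — the actions are strategic substitutes.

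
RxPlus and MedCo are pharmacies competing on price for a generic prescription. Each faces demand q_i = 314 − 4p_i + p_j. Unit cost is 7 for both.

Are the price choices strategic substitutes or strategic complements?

RxPlus's profit: π = (p_{RxPlus} − 7)(314 − 4p_{RxPlus} + p_{MedCo}).
∂π/∂p_{RxPlus} = 342 − 8p_{RxPlus} + p_{MedCo} = 0 ⇒ p_{RxPlus} = 42.75 + 0.125p_{MedCo}.
The best-response slope dp_{RxPlus}/dp_{MedCo} = 0.125 > 0: the reaction function is upward-sloping, so the choices are strategic complements.

strategic complements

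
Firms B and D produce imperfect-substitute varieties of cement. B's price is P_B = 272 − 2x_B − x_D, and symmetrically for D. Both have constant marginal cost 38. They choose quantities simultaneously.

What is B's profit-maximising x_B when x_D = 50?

Firm B's profit: π = x_B(272 − 2x_B − x_D) − 38x_B.
∂π/∂x_B = 234 − 4x_B − x_D = 0 ⇒ x_B = 58.5 − 0.25x_D.
At x_D = 50: x_B = 58.5 − 0.25·50 = 46.

46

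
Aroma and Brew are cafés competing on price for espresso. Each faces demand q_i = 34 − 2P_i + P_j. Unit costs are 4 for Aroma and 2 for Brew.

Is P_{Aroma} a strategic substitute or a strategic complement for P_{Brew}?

strategic complements

Aroma's profit: π = (P_{Aroma} − 4)(34 − 2P_{Aroma} + P_{Brew}).
∂π/∂P_{Aroma} = 42 − 4P_{Aroma} + P_{Brew} = 0 ⇒ P_{Aroma} = 10.5 + 0.25P_{Brew}.
The best-response slope dP_{Aroma}/dP_{Brew} = 0.25 > 0: the reaction function is upward-sloping, so the choices are strategic complements.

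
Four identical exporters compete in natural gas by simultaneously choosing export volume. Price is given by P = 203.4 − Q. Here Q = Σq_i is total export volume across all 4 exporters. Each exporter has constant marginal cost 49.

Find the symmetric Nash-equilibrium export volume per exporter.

30.88

A representative exporter's profit is π_i = q_i(203.4 − Q) − 49q_i, with Q = q_i + Σ_{j≠i} q_j.
First-order condition: 154.4 − 2q_i − Σ_{j≠i} q_j = 0.
Imposing symmetry (q_j = q for all j) turns Σ_{j≠i} q_j into 3q, so 154.4 = 5q and q = 30.88.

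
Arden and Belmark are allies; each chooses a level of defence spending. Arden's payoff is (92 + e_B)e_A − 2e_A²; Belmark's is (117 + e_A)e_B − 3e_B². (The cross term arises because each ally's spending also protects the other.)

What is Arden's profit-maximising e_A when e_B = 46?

34.5

Expanding Arden's payoff: 92e_A + e_Be_A − 2e_A².
∂π/∂e_A = 92 + e_B − 4e_A = 0, so e_A = 23 + 0.25e_B.
At e_B = 46: e_A = 23 + 0.25·46 = 34.5.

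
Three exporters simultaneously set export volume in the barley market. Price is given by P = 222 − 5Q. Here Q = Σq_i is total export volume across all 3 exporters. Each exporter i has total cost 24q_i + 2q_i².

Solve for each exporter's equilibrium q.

A representative exporter's profit is π_i = q_i(222 − 5Q) − 24q_i − 2q_i², with Q = q_i + Σ_{j≠i} q_j.
First-order condition: 198 − 14q_i − 5Σ_{j≠i} q_j = 0.
With identical exporters, set every q_j = q: then 198 − 14q − 10q = 0, i.e. q = 198/24 = 8.25.

8.25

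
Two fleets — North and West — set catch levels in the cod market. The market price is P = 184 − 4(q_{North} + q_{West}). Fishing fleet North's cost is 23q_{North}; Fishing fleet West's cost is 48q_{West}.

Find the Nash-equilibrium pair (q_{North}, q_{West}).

Fishing fleet North's profit: π = q_{North}(184 − 4(q_{North} + q_{West})) − 23q_{North}.
∂π/∂q_{North} = 161 − 8q_{North} − 4q_{West} = 0, so q_{North} = 20.125 − 0.5q_{West}.
By the same steps for West: q_{West} = 17 − 0.5q_{North}.
Substituting the second reaction function into the first: q_{North} = 20.125 − 0.5(17 − 0.5q_{North}), which gives 0.75q_{North} = 11.625 ⇒ q_{North} = 15.5.
Then q_{West} = 17 − 0.5·15.5 = 9.25.

15.5, 9.25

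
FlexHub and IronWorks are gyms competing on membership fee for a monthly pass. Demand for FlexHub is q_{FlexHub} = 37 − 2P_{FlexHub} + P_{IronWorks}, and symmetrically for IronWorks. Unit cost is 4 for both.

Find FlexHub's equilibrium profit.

FlexHub's profit: π = (P_{FlexHub} − 4)(37 − 2P_{FlexHub} + P_{IronWorks}).
∂π/∂P_{FlexHub} = 45 − 4P_{FlexHub} + P_{IronWorks} = 0 ⇒ P_{FlexHub} = 11.25 + 0.25P_{IronWorks}.
The game is symmetric, so in equilibrium P_{IronWorks} = P_{FlexHub}: the reaction function gives 0.75P_{FlexHub} = 11.25, hence P_{FlexHub} = 15.
q_{FlexHub} = 37 − 2·15 + 15 = 22.
Profit = (15 − 4)·22 = 242.

242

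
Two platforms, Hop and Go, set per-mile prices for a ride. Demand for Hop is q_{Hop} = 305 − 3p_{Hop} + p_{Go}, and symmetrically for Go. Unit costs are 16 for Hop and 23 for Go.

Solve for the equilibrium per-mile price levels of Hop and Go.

71.2, 74.2

Hop's profit: π = (p_{Hop} − 16)(305 − 3p_{Hop} + p_{Go}).
∂π/∂p_{Hop} = 353 − 6p_{Hop} + p_{Go} = 0 ⇒ p_{Hop} = 353/6 + (1/6)p_{Go}.
Similarly p_{Go} = 187/3 + (1/6)p_{Hop}.
Plugging p_{Go} into Hop's best response: p_{Hop} = 353/6 + (1/6)(187/3 + (1/6)p_{Hop}) ⇒ (35/36)p_{Hop} = 623/9, so p_{Hop} = 71.2.
Then p_{Go} = 187/3 + (1/6)·71.2 = 74.2.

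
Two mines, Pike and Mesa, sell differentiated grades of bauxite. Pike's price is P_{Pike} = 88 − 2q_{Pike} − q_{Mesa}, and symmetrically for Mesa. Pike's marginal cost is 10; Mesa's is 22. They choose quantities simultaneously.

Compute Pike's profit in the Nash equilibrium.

537.92

Mine Pike's profit: π = q_{Pike}(88 − 2q_{Pike} − q_{Mesa}) − 10q_{Pike}.
∂π/∂q_{Pike} = 78 − 4q_{Pike} − q_{Mesa} = 0 ⇒ q_{Pike} = 19.5 − 0.25q_{Mesa}.
Similarly q_{Mesa} = 16.5 − 0.25q_{Pike}.
Plugging q_{Mesa} into Pike's best response: q_{Pike} = 19.5 − 0.25(16.5 − 0.25q_{Pike}) ⇒ 0.9375q_{Pike} = 15.375, so q_{Pike} = 16.4.
Then q_{Mesa} = 16.5 − 0.25·16.4 = 12.4.
P_{Pike} = 88 − 2·16.4 − 12.4 = 42.8.
Profit = (42.8 − 10)·16.4 = 537.92.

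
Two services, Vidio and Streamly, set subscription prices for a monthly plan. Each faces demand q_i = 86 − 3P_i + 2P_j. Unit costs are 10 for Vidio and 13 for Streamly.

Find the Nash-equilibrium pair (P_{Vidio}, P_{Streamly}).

Vidio's profit: π = (P_{Vidio} − 10)(86 − 3P_{Vidio} + 2P_{Streamly}).
∂π/∂P_{Vidio} = 116 − 6P_{Vidio} + 2P_{Streamly} = 0 ⇒ P_{Vidio} = 58/3 + (1/3)P_{Streamly}.
Similarly P_{Streamly} = 125/6 + (1/3)P_{Vidio}.
Plugging P_{Streamly} into Vidio's best response: P_{Vidio} = 58/3 + (1/3)(125/6 + (1/3)P_{Vidio}) ⇒ (8/9)P_{Vidio} = 473/18, so P_{Vidio} = 29.5625.
Then P_{Streamly} = 125/6 + (1/3)·29.5625 = 30.6875.

29.5625, 30.6875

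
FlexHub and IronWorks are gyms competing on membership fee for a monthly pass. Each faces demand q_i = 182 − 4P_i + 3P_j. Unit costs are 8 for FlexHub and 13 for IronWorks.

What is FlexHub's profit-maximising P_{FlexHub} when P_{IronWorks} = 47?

FlexHub's profit: π = (P_{FlexHub} − 8)(182 − 4P_{FlexHub} + 3P_{IronWorks}).
∂π/∂P_{FlexHub} = 214 − 8P_{FlexHub} + 3P_{IronWorks} = 0 ⇒ P_{FlexHub} = 26.75 + 0.375P_{IronWorks}.
At P_{IronWorks} = 47: P_{FlexHub} = 26.75 + 0.375·47 = 44.375.

44.375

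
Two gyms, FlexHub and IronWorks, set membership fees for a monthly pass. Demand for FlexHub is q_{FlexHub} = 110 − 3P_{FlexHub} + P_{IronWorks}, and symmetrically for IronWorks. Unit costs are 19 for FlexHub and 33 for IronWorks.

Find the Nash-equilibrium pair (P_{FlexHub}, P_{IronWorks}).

FlexHub's profit: π = (P_{FlexHub} − 19)(110 − 3P_{FlexHub} + P_{IronWorks}).
∂π/∂P_{FlexHub} = 167 − 6P_{FlexHub} + P_{IronWorks} = 0 ⇒ P_{FlexHub} = 167/6 + (1/6)P_{IronWorks}.
Similarly P_{IronWorks} = 209/6 + (1/6)P_{FlexHub}.
Plugging P_{IronWorks} into FlexHub's best response: P_{FlexHub} = 167/6 + (1/6)(209/6 + (1/6)P_{FlexHub}) ⇒ (35/36)P_{FlexHub} = 1211/36, so P_{FlexHub} = 34.6.
Then P_{IronWorks} = 209/6 + (1/6)·34.6 = 40.6.

34.6, 40.6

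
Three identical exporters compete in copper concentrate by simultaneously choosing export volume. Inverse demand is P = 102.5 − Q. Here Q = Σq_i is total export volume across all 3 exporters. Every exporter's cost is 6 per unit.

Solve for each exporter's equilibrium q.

24.125

A representative exporter's profit is π_i = q_i(102.5 − Q) − 6q_i, with Q = q_i + Σ_{j≠i} q_j.
First-order condition: 96.5 − 2q_i − Σ_{j≠i} q_j = 0.
With identical exporters, set every q_j = q: then 96.5 − 2q − 2q = 0, i.e. q = 96.5/4 = 24.125.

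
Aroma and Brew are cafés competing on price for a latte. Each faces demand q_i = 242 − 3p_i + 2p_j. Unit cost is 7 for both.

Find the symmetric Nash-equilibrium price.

Aroma's profit: π = (p_{Aroma} − 7)(242 − 3p_{Aroma} + 2p_{Brew}).
∂π/∂p_{Aroma} = 263 − 6p_{Aroma} + 2p_{Brew} = 0 ⇒ p_{Aroma} = 263/6 + (1/3)p_{Brew}.
Setting p_{Aroma} = p_{Brew} in the reaction function: p_{Aroma} = 263/6 + (1/3)p_{Aroma}, so p_{Aroma} = (263/6) / (2/3) = 65.75.

65.75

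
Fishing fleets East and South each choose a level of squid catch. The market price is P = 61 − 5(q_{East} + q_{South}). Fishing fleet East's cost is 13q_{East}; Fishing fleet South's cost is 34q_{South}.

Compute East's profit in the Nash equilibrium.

105.8

Fishing fleet East's profit: π = q_{East}(61 − 5(q_{East} + q_{South})) − 13q_{East}.
∂π/∂q_{East} = 48 − 10q_{East} − 5q_{South} = 0, so q_{East} = 4.8 − 0.5q_{South}.
By the same steps for South: q_{South} = 2.7 − 0.5q_{East}.
Plugging q_{South} into East's best response: q_{East} = 4.8 − 0.5(2.7 − 0.5q_{East}) ⇒ 0.75q_{East} = 3.45, so q_{East} = 4.6.
Then q_{South} = 2.7 − 0.5·4.6 = 0.4.
Price P = 61 − 5·5 = 36.
East's profit: (36 − 13)·4.6 = 105.8.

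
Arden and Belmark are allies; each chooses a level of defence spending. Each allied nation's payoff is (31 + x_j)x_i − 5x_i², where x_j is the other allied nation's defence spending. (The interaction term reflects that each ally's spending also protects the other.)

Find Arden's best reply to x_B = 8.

Arden's payoff is (31 + x_B)x_A − 5x_A².
∂π/∂x_A = 31 + x_B − 10x_A = 0, so x_A = 3.1 + 0.1x_B.
At x_B = 8: x_A = 3.1 + 0.1·8 = 3.9.

3.9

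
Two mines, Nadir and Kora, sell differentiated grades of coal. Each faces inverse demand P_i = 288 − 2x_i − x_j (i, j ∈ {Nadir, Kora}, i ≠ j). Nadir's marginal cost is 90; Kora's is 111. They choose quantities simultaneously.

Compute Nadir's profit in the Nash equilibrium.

3362

Mine Nadir's profit: π = x_{Nadir}(288 − 2x_{Nadir} − x_{Kora}) − 90x_{Nadir}.
∂π/∂x_{Nadir} = 198 − 4x_{Nadir} − x_{Kora} = 0 ⇒ x_{Nadir} = 49.5 − 0.25x_{Kora}.
Similarly x_{Kora} = 44.25 − 0.25x_{Nadir}.
Substituting the second reaction function into the first: x_{Nadir} = 49.5 − 0.25(44.25 − 0.25x_{Nadir}), which gives 0.9375x_{Nadir} = 38.4375 ⇒ x_{Nadir} = 41.
Then x_{Kora} = 44.25 − 0.25·41 = 34.
P_{Nadir} = 288 − 2·41 − 34 = 172.
Profit = (172 − 90)·41 = 3362.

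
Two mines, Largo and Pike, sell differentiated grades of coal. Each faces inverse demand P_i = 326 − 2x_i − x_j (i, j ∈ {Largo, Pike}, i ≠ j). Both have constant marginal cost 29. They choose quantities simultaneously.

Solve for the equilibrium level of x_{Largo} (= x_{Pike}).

59.4

Mine Largo's profit: π = x_{Largo}(326 − 2x_{Largo} − x_{Pike}) − 29x_{Largo}.
∂π/∂x_{Largo} = 297 − 4x_{Largo} − x_{Pike} = 0 ⇒ x_{Largo} = 74.25 − 0.25x_{Pike}.
The game is symmetric, so in equilibrium x_{Pike} = x_{Largo}: the reaction function gives 1.25x_{Largo} = 74.25, hence x_{Largo} = 59.4.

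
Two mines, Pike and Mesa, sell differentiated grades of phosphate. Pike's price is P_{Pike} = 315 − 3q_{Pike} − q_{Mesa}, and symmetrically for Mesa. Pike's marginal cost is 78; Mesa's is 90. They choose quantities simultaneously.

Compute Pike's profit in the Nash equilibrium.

Mine Pike's profit: π = q_{Pike}(315 − 3q_{Pike} − q_{Mesa}) − 78q_{Pike}.
∂π/∂q_{Pike} = 237 − 6q_{Pike} − q_{Mesa} = 0 ⇒ q_{Pike} = 39.5 − (1/6)q_{Mesa}.
Similarly q_{Mesa} = 37.5 − (1/6)q_{Pike}.
Substituting the second reaction function into the first: q_{Pike} = 39.5 − (1/6)(37.5 − (1/6)q_{Pike}), which gives (35/36)q_{Pike} = 33.25 ⇒ q_{Pike} = 34.2.
Then q_{Mesa} = 37.5 − (1/6)·34.2 = 31.8.
P_{Pike} = 315 − 3·34.2 − 31.8 = 180.6.
Profit = (180.6 − 78)·34.2 = 3508.92.

3508.92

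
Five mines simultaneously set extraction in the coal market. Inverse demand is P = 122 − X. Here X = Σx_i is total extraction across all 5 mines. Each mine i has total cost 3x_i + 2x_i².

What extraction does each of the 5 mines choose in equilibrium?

A representative mine's profit is π_i = x_i(122 − X) − 3x_i − 2x_i², with X = x_i + Σ_{j≠i} x_j.
First-order condition: 119 − 6x_i − Σ_{j≠i} x_j = 0.
In a symmetric equilibrium every mine chooses the same x, so Σ_{j≠i} x_j = 4x. The condition becomes 119 − 10x = 0, giving x = 119/10 = 11.9.

11.9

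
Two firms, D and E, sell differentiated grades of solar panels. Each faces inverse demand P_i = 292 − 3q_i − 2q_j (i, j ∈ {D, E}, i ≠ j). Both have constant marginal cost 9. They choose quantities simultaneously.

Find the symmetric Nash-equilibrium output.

35.375

Firm D's profit: π = q_D(292 − 3q_D − 2q_E) − 9q_D.
∂π/∂q_D = 283 − 6q_D − 2q_E = 0 ⇒ q_D = 283/6 − (1/3)q_E.
By symmetry q_E = q_D; substituting into the reaction function, (4/3)q_D = 283/6 and q_D = 35.375.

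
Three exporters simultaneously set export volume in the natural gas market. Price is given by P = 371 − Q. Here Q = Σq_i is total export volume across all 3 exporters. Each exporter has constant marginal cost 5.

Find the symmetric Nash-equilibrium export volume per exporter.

91.5

A representative exporter's profit is π_i = q_i(371 − Q) − 5q_i, with Q = q_i + Σ_{j≠i} q_j.
First-order condition: 366 − 2q_i − Σ_{j≠i} q_j = 0.
In a symmetric equilibrium every exporter chooses the same q, so Σ_{j≠i} q_j = 2q. The condition becomes 366 − 4q = 0, giving q = 366/4 = 91.5.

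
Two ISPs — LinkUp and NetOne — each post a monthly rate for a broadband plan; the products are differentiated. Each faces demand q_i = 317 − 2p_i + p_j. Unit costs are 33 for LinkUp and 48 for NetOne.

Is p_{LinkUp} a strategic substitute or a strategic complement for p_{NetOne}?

LinkUp's profit: π = (p_{LinkUp} − 33)(317 − 2p_{LinkUp} + p_{NetOne}).
∂π/∂p_{LinkUp} = 383 − 4p_{LinkUp} + p_{NetOne} = 0 ⇒ p_{LinkUp} = 95.75 + 0.25p_{NetOne}.
The best-response slope dp_{LinkUp}/dp_{NetOne} = 0.25 > 0: the reaction function is upward-sloping, so the choices are strategic complements.

strategic complements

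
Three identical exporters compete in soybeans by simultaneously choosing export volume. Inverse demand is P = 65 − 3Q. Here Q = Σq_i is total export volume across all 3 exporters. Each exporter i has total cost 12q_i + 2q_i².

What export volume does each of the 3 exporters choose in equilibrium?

A representative exporter's profit is π_i = q_i(65 − 3Q) − 12q_i − 2q_i², with Q = q_i + Σ_{j≠i} q_j.
First-order condition: 53 − 10q_i − 3Σ_{j≠i} q_j = 0.
With identical exporters, set every q_j = q: then 53 − 10q − 6q = 0, i.e. q = 53/16 = 3.3125.

3.3125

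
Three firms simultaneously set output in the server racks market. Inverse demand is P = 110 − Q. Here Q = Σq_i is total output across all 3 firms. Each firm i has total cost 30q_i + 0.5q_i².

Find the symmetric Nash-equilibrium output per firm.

A representative firm's profit is π_i = q_i(110 − Q) − 30q_i − 0.5q_i², with Q = q_i + Σ_{j≠i} q_j.
First-order condition: 80 − 3q_i − Σ_{j≠i} q_j = 0.
With identical firms, set every q_j = q: then 80 − 3q − 2q = 0, i.e. q = 80/5 = 16.

16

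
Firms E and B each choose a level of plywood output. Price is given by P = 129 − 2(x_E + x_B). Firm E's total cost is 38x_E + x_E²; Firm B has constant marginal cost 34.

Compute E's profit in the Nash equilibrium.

227.07

Firm E's profit: π = x_E(129 − 2(x_E + x_B)) − 38x_E − x_E².
∂π/∂x_E = 91 − 6x_E − 2x_B = 0, so x_E = 91/6 − (1/3)x_B.
For B: ∂π/∂x_B = 95 − 4x_B − 2x_E = 0 ⇒ x_B = 23.75 − 0.5x_E.
Plugging x_B into E's best response: x_E = 91/6 − (1/3)(23.75 − 0.5x_E) ⇒ (5/6)x_E = 7.25, so x_E = 8.7.
Then x_B = 23.75 − 0.5·8.7 = 19.4.
Price P = 129 − 2·28.1 = 72.8.
E's profit: (72.8 − 38)·8.7 − (8.7)² = 227.07.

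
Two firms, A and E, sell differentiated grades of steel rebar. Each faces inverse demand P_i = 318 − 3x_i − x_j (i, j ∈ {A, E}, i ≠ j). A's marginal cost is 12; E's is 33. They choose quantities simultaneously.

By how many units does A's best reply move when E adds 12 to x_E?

Firm A's profit: π = x_A(318 − 3x_A − x_E) − 12x_A.
∂π/∂x_A = 306 − 6x_A − x_E = 0 ⇒ x_A = 51 − (1/6)x_E.
The reaction-function slope is −1/6, so a 12-unit rise in x_E moves x_A by −1/6 × 12 = −2. A's best response falls — the actions are strategic substitutes.

-2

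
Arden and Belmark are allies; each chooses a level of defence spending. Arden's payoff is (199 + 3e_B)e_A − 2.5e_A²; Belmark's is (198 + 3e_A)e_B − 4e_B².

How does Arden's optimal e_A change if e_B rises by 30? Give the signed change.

18

Expanding Arden's payoff: 199e_A + 3e_Be_A − 2.5e_A².
∂π/∂e_A = 199 + 3e_B − 5e_A = 0, so e_A = 39.8 + 0.6e_B.
The reaction-function slope is 0.6, so a 30-unit rise in e_B moves e_A by 0.6 × 30 = 18. Arden's best response rises — the actions are strategic complements.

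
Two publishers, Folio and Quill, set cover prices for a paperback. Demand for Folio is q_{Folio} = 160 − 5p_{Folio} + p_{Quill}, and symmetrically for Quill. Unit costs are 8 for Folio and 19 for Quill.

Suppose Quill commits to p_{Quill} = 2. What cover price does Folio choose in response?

20.2

Folio's profit: π = (p_{Folio} − 8)(160 − 5p_{Folio} + p_{Quill}).
∂π/∂p_{Folio} = 200 − 10p_{Folio} + p_{Quill} = 0 ⇒ p_{Folio} = 20 + 0.1p_{Quill}.
At p_{Quill} = 2: p_{Folio} = 20 + 0.1·2 = 20.2.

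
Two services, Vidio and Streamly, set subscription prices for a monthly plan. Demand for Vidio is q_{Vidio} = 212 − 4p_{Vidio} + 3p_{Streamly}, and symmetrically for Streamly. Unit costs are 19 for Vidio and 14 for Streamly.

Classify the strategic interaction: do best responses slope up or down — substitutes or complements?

Vidio's profit: π = (p_{Vidio} − 19)(212 − 4p_{Vidio} + 3p_{Streamly}).
∂π/∂p_{Vidio} = 288 − 8p_{Vidio} + 3p_{Streamly} = 0 ⇒ p_{Vidio} = 36 + 0.375p_{Streamly}.
The best-response slope dp_{Vidio}/dp_{Streamly} = 0.375 > 0: the reaction function is upward-sloping, so the choices are strategic complements.

strategic complements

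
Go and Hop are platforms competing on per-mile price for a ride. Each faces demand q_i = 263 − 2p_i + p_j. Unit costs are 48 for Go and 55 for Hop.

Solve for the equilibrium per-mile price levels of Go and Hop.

Go's profit: π = (p_{Go} − 48)(263 − 2p_{Go} + p_{Hop}).
∂π/∂p_{Go} = 359 − 4p_{Go} + p_{Hop} = 0 ⇒ p_{Go} = 89.75 + 0.25p_{Hop}.
Similarly p_{Hop} = 93.25 + 0.25p_{Go}.
Plugging p_{Hop} into Go's best response: p_{Go} = 89.75 + 0.25(93.25 + 0.25p_{Go}) ⇒ 0.9375p_{Go} = 113.0625, so p_{Go} = 120.6.
Then p_{Hop} = 93.25 + 0.25·120.6 = 123.4.

120.6, 123.4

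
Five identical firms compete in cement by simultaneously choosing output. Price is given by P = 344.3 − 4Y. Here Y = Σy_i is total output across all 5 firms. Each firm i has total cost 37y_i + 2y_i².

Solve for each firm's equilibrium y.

10.975

A representative firm's profit is π_i = y_i(344.3 − 4Y) − 37y_i − 2y_i², with Y = y_i + Σ_{j≠i} y_j.
First-order condition: 307.3 − 12y_i − 4Σ_{j≠i} y_j = 0.
Imposing symmetry (y_j = y for all j) turns Σ_{j≠i} y_j into 4y, so 307.3 = 28y and y = 10.975.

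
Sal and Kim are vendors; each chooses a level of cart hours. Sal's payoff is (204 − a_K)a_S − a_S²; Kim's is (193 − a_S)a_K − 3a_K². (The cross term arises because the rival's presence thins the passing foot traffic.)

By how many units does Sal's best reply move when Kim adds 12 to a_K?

-6

Expanding Sal's payoff: 204a_S − a_Ka_S − a_S².
∂π/∂a_S = 204 − a_K − 2a_S = 0, so a_S = 102 − 0.5a_K.
The reaction-function slope is −0.5, so a 12-unit rise in a_K moves a_S by −0.5 × 12 = −6. Sal's best response falls — the actions are strategic substitutes.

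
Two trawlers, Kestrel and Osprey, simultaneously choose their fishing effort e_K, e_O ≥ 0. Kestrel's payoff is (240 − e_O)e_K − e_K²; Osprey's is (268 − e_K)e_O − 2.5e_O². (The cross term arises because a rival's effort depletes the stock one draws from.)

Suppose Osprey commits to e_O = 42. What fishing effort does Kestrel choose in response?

99

Expanding Kestrel's payoff: 240e_K − e_Oe_K − e_K².
∂π/∂e_K = 240 − e_O − 2e_K = 0, so e_K = 120 − 0.5e_O.
At e_O = 42: e_K = 120 − 0.5·42 = 99.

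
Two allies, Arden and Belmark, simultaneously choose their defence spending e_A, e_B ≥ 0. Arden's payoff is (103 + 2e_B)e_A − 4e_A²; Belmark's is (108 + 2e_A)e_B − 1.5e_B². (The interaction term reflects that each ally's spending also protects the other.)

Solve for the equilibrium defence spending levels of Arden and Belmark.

Expanding Arden's payoff: 103e_A + 2e_Be_A − 4e_A².
∂π/∂e_A = 103 + 2e_B − 8e_A = 0, so e_A = 12.875 + 0.25e_B.
Likewise for Belmark: e_B = 36 + (2/3)e_A.
Substituting the second reaction function into the first: e_A = 12.875 + 0.25(36 + (2/3)e_A), which gives (5/6)e_A = 21.875 ⇒ e_A = 26.25.
Then e_B = 36 + (2/3)·26.25 = 53.5.

26.25, 53.5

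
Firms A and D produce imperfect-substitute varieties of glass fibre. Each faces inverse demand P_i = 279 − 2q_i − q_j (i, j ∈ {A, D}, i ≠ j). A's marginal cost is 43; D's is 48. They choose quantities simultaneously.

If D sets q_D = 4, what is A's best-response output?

58

Firm A's profit: π = q_A(279 − 2q_A − q_D) − 43q_A.
∂π/∂q_A = 236 − 4q_A − q_D = 0 ⇒ q_A = 59 − 0.25q_D.
At q_D = 4: q_A = 59 − 0.25·4 = 58.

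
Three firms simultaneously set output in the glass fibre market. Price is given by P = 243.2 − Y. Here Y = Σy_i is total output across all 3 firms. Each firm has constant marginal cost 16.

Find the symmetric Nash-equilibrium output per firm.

56.8

A representative firm's profit is π_i = y_i(243.2 − Y) − 16y_i, with Y = y_i + Σ_{j≠i} y_j.
First-order condition: 227.2 − 2y_i − Σ_{j≠i} y_j = 0.
Imposing symmetry (y_j = y for all j) turns Σ_{j≠i} y_j into 2y, so 227.2 = 4y and y = 56.8.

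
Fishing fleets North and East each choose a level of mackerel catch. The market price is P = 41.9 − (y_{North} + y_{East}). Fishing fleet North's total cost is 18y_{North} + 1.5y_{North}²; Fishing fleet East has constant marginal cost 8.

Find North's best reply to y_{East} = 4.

3.98

Fishing fleet North's profit: π = y_{North}(41.9 − (y_{North} + y_{East})) − 18y_{North} − 1.5y_{North}².
∂π/∂y_{North} = 23.9 − 5y_{North} − y_{East} = 0, so y_{North} = 4.78 − 0.2y_{East}.
At y_{East} = 4: y_{North} = 4.78 − 0.2·4 = 3.98.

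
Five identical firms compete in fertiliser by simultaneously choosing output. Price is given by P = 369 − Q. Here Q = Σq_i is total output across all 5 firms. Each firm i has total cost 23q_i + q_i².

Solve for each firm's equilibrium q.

43.25

A representative firm's profit is π_i = q_i(369 − Q) − 23q_i − q_i², with Q = q_i + Σ_{j≠i} q_j.
First-order condition: 346 − 4q_i − Σ_{j≠i} q_j = 0.
With identical firms, set every q_j = q: then 346 − 4q − 4q = 0, i.e. q = 346/8 = 43.25.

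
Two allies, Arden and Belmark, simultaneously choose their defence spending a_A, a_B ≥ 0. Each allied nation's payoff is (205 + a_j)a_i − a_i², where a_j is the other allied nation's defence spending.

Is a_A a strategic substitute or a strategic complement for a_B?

Arden's payoff is (205 + a_B)a_A − a_A².
∂π/∂a_A = 205 + a_B − 2a_A = 0, so a_A = 102.5 + 0.5a_B.
The best-response slope da_A/da_B = 0.5 > 0: the reaction function is upward-sloping, so the choices are strategic complements.

strategic complements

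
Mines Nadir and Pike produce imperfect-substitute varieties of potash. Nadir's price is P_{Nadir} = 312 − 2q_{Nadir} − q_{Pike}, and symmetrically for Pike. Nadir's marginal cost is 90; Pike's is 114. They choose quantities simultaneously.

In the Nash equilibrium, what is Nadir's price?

182

Mine Nadir's profit: π = q_{Nadir}(312 − 2q_{Nadir} − q_{Pike}) − 90q_{Nadir}.
∂π/∂q_{Nadir} = 222 − 4q_{Nadir} − q_{Pike} = 0 ⇒ q_{Nadir} = 55.5 − 0.25q_{Pike}.
Similarly q_{Pike} = 49.5 − 0.25q_{Nadir}.
Solving the two reaction functions simultaneously: (1 − (−0.25)(−0.25))q_{Nadir} = 55.5 − 0.25·49.5, so 0.9375q_{Nadir} = 43.125 and q_{Nadir} = 46.
Then q_{Pike} = 49.5 − 0.25·46 = 38.
P_{Nadir} = 312 − 2·46 − 38 = 182.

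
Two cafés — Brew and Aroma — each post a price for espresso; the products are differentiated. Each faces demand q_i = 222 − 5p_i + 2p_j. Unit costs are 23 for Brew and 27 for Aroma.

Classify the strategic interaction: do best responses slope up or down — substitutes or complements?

Brew's profit: π = (p_{Brew} − 23)(222 − 5p_{Brew} + 2p_{Aroma}).
∂π/∂p_{Brew} = 337 − 10p_{Brew} + 2p_{Aroma} = 0 ⇒ p_{Brew} = 33.7 + 0.2p_{Aroma}.
The best-response slope dp_{Brew}/dp_{Aroma} = 0.2 > 0: the reaction function is upward-sloping, so the choices are strategic complements.

strategic complements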